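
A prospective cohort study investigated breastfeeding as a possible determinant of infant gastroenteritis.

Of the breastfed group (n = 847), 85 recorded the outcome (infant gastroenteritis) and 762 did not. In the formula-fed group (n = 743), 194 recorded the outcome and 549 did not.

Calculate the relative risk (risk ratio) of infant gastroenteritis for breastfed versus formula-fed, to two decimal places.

From the description: a = 85, b = 762, c = 194, d = 549.
Risk in exposed = 85/847 = 0.10035; risk in unexposed = 194/743 = 0.26110.
RR = 0.10035 / 0.26110 = 0.38435
The risk is 62% lower among the exposed than among the unexposed.

0.38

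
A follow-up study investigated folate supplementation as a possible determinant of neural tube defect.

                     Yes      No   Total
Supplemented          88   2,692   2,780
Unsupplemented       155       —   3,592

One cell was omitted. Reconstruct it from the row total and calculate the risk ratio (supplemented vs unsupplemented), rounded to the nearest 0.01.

The missing cell is in the unexposed row: 3592 − 155 = 3437.
So a = 88, b = 2692, c = 155, d = 3437.
RR = [a/(a+b)] / [c/(c+d)] = (88/2780) / (155/3592) = 0.03165/0.04315 = 0.73357

0.73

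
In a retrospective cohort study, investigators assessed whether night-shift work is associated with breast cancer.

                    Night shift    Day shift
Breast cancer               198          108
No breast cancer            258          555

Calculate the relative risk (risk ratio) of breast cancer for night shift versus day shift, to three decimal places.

Reading the table with exposure as columns: a = 198 (Night shift, case), b = 258 (Night shift, non-case), c = 108 (Day shift, case), d = 555.
Risk in exposed = 198/456 = 0.43421; risk in unexposed = 108/663 = 0.16290.
RR = 0.43421 / 0.16290 = 2.66557
The risk among the exposed is 2.67 times that among the unexposed.

2.666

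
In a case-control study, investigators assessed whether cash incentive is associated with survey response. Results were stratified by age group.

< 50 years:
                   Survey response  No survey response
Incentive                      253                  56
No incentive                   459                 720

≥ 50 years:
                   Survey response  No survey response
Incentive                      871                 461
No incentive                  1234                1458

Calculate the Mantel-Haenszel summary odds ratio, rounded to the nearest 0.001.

OR_MH = Σ(aᵢdᵢ/nᵢ) / Σ(bᵢcᵢ/nᵢ), where nᵢ is the stratum total.
Stratum 1 (< 50 years): n = 1488; a·d/n = 253·720/1488 = 122.4194; b·c/n = 56·459/1488 = 17.2742
Stratum 2 (≥ 50 years): n = 4024; a·d/n = 871·1458/4024 = 315.5860; b·c/n = 461·1234/4024 = 141.3703
OR_MH = (122.4194 + 315.5860) / (17.2742 + 141.3703) = 438.0053 / 158.6445 = 2.76092

2.761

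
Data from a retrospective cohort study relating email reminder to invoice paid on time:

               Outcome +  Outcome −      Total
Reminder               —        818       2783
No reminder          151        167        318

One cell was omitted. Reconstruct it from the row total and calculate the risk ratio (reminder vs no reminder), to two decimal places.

1.49

The missing cell is in the exposed row: 2783 − 818 = 1965.
So a = 1965, b = 818, c = 151, d = 167.
RR = [a/(a+b)] / [c/(c+d)] = (1965/2783) / (151/318) = 0.70607/0.47484 = 1.48696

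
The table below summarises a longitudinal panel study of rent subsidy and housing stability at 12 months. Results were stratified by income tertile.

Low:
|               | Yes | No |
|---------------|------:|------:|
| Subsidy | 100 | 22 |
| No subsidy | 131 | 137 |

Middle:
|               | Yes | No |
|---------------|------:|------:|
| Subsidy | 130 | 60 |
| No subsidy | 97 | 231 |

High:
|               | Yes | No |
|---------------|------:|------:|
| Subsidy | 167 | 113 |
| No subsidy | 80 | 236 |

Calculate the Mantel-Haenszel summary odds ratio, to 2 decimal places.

4.71

OR_MH = Σ(aᵢdᵢ/nᵢ) / Σ(bᵢcᵢ/nᵢ), where nᵢ is the stratum total.
Stratum 1 (Low): n = 390; a·d/n = 100·137/390 = 35.1282; b·c/n = 22·131/390 = 7.3897
Stratum 2 (Middle): n = 518; a·d/n = 130·231/518 = 57.9730; b·c/n = 60·97/518 = 11.2355
Stratum 3 (High): n = 596; a·d/n = 167·236/596 = 66.1275; b·c/n = 113·80/596 = 15.1678
OR_MH = (35.1282 + 57.9730 + 66.1275) / (7.3897 + 11.2355 + 15.1678) = 159.2287 / 33.7931 = 4.71188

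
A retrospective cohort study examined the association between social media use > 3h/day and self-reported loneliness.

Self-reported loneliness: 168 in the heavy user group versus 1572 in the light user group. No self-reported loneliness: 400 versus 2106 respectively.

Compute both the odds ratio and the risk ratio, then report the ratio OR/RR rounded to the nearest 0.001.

0.813

From the description: a = 168, b = 400, c = 1572, d = 2106.
OR = (168·2106)/(400·1572) = 353808/628800 = 0.56267
Risk in exposed = 168/568 = 0.29577; risk in unexposed = 1572/3678 = 0.42741; RR = 0.69202
OR/RR = 0.56267 / 0.69202 = 0.81308
The outcome is not rare, so the OR lies further from 1 than the RR.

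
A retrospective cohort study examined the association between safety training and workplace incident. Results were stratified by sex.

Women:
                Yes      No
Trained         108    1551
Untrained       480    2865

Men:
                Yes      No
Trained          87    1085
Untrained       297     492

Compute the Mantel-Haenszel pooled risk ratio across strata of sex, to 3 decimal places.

0.318

RR_MH = Σ(aᵢ·n₀ᵢ/nᵢ) / Σ(cᵢ·n₁ᵢ/nᵢ), with n₁ᵢ = aᵢ+bᵢ (exposed), n₀ᵢ = cᵢ+dᵢ (unexposed), nᵢ = n₁ᵢ+n₀ᵢ.
Stratum 1 (Women): n₁ = 1659, n₀ = 3345, n = 5004; a·n₀/n = 108·3345/5004 = 72.1942; c·n₁/n = 480·1659/5004 = 159.1367
Stratum 2 (Men): n₁ = 1172, n₀ = 789, n = 1961; a·n₀/n = 87·789/1961 = 35.0041; c·n₁/n = 297·1172/1961 = 177.5033
RR_MH = (72.1942 + 35.0041) / (159.1367 + 177.5033) = 107.1983 / 336.6400 = 0.31844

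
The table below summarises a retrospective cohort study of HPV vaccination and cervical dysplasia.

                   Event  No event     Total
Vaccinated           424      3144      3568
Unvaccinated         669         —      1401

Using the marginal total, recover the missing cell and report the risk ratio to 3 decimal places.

0.249

The missing cell is in the unexposed row: 1401 − 669 = 732.
So a = 424, b = 3144, c = 669, d = 732.
RR = [a/(a+b)] / [c/(c+d)] = (424/3568) / (669/1401) = 0.11883/0.47752 = 0.24886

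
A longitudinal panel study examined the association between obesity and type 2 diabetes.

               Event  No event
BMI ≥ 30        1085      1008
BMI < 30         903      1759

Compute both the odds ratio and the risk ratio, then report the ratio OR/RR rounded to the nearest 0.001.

1.372

Cells: a = 1085, b = 1008, c = 903, d = 1759.
OR = (1085·1759)/(1008·903) = 1908515/910224 = 2.09675
Risk in exposed = 1085/2093 = 0.51839; risk in unexposed = 903/2662 = 0.33922; RR = 1.52820
OR/RR = 2.09675 / 1.52820 = 1.37204
The outcome is not rare, so the OR lies further from 1 than the RR.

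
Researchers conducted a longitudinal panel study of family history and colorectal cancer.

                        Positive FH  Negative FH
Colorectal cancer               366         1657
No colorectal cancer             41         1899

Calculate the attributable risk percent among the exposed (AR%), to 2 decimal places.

Reading the table with exposure as columns: a = 366 (Positive FH, case), b = 41 (Positive FH, non-case), c = 1657 (Negative FH, case), d = 1899.
Risk in exposed = 366/407 = 0.89926; risk in unexposed = 1657/3556 = 0.46597.
RR = 0.89926/0.46597 = 1.92986
AR% = (RR − 1)/RR × 100 = (1.92986 − 1)/1.92986 × 100 = 48.1828%

48.18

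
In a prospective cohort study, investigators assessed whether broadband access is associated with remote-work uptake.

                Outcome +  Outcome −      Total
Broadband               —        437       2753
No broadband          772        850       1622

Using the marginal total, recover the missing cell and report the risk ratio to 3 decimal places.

1.768

The missing cell is in the exposed row: 2753 − 437 = 2316.
So a = 2316, b = 437, c = 772, d = 850.
RR = [a/(a+b)] / [c/(c+d)] = (2316/2753) / (772/1622) = 0.84126/0.47596 = 1.76753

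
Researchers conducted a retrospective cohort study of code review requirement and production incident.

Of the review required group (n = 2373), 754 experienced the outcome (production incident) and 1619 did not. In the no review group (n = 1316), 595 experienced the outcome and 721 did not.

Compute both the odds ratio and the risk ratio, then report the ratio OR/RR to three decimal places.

From the description: a = 754, b = 1619, c = 595, d = 721.
OR = (754·721)/(1619·595) = 543634/963305 = 0.56434
Risk in exposed = 754/2373 = 0.31774; risk in unexposed = 595/1316 = 0.45213; RR = 0.70277
OR/RR = 0.56434 / 0.70277 = 0.80303
The outcome is not rare, so the OR lies further from 1 than the RR.

0.803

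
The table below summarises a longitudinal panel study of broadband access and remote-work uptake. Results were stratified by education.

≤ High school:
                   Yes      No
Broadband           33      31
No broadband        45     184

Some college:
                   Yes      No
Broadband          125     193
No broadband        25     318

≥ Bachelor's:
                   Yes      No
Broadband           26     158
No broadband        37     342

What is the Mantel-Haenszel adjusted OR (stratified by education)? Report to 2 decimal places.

4.31

OR_MH = Σ(aᵢdᵢ/nᵢ) / Σ(bᵢcᵢ/nᵢ), where nᵢ is the stratum total.
Stratum 1 (≤ High school): n = 293; a·d/n = 33·184/293 = 20.7235; b·c/n = 31·45/293 = 4.7611
Stratum 2 (Some college): n = 661; a·d/n = 125·318/661 = 60.1362; b·c/n = 193·25/661 = 7.2995
Stratum 3 (≥ Bachelor's): n = 563; a·d/n = 26·342/563 = 15.7940; b·c/n = 158·37/563 = 10.3837
OR_MH = (20.7235 + 60.1362 + 15.7940) / (4.7611 + 7.2995 + 10.3837) = 96.6537 / 22.4443 = 4.30638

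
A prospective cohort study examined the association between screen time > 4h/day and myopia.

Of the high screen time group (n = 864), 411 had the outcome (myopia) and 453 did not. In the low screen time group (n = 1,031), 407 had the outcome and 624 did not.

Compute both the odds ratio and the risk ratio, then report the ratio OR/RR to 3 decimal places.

From the description: a = 411, b = 453, c = 407, d = 624.
OR = (411·624)/(453·407) = 256464/184371 = 1.39102
Risk in exposed = 411/864 = 0.47569; risk in unexposed = 407/1031 = 0.39476; RR = 1.20501
OR/RR = 1.39102 / 1.20501 = 1.15436
The outcome is not rare, so the OR lies further from 1 than the RR.

1.154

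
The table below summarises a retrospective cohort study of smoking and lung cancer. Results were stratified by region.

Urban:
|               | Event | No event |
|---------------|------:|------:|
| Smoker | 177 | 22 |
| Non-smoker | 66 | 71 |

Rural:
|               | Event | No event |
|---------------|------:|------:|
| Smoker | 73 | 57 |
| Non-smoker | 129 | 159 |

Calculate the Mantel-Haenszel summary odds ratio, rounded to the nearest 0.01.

2.97

OR_MH = Σ(aᵢdᵢ/nᵢ) / Σ(bᵢcᵢ/nᵢ), where nᵢ is the stratum total.
Stratum 1 (Urban): n = 336; a·d/n = 177·71/336 = 37.4018; b·c/n = 22·66/336 = 4.3214
Stratum 2 (Rural): n = 418; a·d/n = 73·159/418 = 27.7679; b·c/n = 57·129/418 = 17.5909
OR_MH = (37.4018 + 27.7679) / (4.3214 + 17.5909) = 65.1697 / 21.9123 = 2.97411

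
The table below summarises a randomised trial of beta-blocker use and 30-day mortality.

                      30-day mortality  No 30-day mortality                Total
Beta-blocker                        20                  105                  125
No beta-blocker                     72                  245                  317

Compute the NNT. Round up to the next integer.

Risk in treated group = 20/125 = 0.16000; risk in control = 72/317 = 0.22713.
Absolute risk reduction = 0.22713 − 0.16000 = 0.06713
NNT = 1 / ARR = 1 / 0.06713 = 14.897 → round up → 15

15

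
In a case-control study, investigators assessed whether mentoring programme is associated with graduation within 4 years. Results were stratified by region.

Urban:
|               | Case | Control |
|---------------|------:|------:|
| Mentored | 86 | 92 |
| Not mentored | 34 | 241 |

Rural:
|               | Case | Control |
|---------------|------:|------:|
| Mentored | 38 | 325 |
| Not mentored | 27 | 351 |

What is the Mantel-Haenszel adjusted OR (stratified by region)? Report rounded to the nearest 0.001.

OR_MH = Σ(aᵢdᵢ/nᵢ) / Σ(bᵢcᵢ/nᵢ), where nᵢ is the stratum total.
Stratum 1 (Urban): n = 453; a·d/n = 86·241/453 = 45.7528; b·c/n = 92·34/453 = 6.9051
Stratum 2 (Rural): n = 741; a·d/n = 38·351/741 = 18.0000; b·c/n = 325·27/741 = 11.8421
OR_MH = (45.7528 + 18.0000) / (6.9051 + 11.8421) = 63.7528 / 18.7472 = 3.40066

3.401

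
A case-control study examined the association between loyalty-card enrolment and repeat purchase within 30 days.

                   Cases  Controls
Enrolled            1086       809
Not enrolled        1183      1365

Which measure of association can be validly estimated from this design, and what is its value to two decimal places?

1.55

Cells: a = 1086, b = 809, c = 1183, d = 1365.
This is a case-control study: participants were sampled on outcome status, so risks in the source population cannot be estimated directly — relative risk is not valid here. The odds ratio is the appropriate measure.
OR = (a·d)/(b·c) = (1086 × 1365) / (809 × 1183) = 1482390 / 957047 = 1.54892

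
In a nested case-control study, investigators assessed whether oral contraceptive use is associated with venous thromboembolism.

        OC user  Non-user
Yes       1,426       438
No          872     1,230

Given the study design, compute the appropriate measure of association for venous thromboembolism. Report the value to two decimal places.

4.59

Reading the table with exposure as columns: a = 1426 (OC user, case), b = 872 (OC user, non-case), c = 438 (Non-user, case), d = 1230.
This is a nested case-control study: participants were sampled on outcome status, so risks in the source population cannot be estimated directly — relative risk is not valid here. The odds ratio is the appropriate measure.
OR = (a·d)/(b·c) = (1426 × 1230) / (872 × 438) = 1753980 / 381936 = 4.59234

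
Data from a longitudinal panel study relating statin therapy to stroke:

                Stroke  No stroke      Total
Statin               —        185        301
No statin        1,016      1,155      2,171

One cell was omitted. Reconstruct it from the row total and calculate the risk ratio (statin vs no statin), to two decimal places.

0.82

The missing cell is in the exposed row: 301 − 185 = 116.
So a = 116, b = 185, c = 1016, d = 1155.
RR = [a/(a+b)] / [c/(c+d)] = (116/301) / (1016/2171) = 0.38538/0.46799 = 0.82349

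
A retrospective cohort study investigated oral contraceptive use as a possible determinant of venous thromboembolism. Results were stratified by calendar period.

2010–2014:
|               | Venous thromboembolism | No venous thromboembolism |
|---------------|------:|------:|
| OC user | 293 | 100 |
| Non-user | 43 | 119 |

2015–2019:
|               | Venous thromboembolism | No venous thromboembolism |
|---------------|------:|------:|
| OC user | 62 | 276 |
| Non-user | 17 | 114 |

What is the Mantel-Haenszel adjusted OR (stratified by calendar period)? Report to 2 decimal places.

OR_MH = Σ(aᵢdᵢ/nᵢ) / Σ(bᵢcᵢ/nᵢ), where nᵢ is the stratum total.
Stratum 1 (2010–2014): n = 555; a·d/n = 293·119/555 = 62.8234; b·c/n = 100·43/555 = 7.7477
Stratum 2 (2015–2019): n = 469; a·d/n = 62·114/469 = 15.0704; b·c/n = 276·17/469 = 10.0043
OR_MH = (62.8234 + 15.0704) / (7.7477 + 10.0043) = 77.8938 / 17.7520 = 4.38788

4.39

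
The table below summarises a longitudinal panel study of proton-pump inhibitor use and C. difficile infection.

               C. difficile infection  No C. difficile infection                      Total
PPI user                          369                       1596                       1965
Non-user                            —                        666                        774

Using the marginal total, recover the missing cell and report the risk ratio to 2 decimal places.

1.35

The missing cell is in the unexposed row: 774 − 666 = 108.
So a = 369, b = 1596, c = 108, d = 666.
RR = [a/(a+b)] / [c/(c+d)] = (369/1965) / (108/774) = 0.18779/0.13953 = 1.34580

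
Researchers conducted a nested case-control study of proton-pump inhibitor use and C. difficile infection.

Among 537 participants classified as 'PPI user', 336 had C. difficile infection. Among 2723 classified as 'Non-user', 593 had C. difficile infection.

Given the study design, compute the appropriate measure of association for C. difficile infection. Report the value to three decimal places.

From the description: a = 336, b = 201, c = 593, d = 2130.
This is a nested case-control study: participants were sampled on outcome status, so risks in the source population cannot be estimated directly — relative risk is not valid here. The odds ratio is the appropriate measure.
OR = (a·d)/(b·c) = (336 × 2130) / (201 × 593) = 715680 / 119193 = 6.00438

6.004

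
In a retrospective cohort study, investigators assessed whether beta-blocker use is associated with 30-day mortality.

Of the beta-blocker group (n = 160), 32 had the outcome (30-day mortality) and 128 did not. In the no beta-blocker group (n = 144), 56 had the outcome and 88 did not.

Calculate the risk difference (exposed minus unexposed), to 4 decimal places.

-0.1889

From the description: a = 32, b = 128, c = 56, d = 88.
Risk in exposed = 32/160 = 0.200000; risk in unexposed = 56/144 = 0.388889.
Risk difference = 0.200000 − 0.388889 = -0.188889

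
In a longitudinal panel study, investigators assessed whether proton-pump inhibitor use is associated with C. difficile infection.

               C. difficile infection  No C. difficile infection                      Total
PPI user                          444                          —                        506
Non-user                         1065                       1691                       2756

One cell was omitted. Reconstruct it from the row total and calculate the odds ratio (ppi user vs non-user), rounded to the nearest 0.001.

11.371

The missing cell is in the exposed row: 506 − 444 = 62.
So a = 444, b = 62, c = 1065, d = 1691.
OR = (a·d)/(b·c) = (444 × 1691) / (62 × 1065) = 750804 / 66030 = 11.37065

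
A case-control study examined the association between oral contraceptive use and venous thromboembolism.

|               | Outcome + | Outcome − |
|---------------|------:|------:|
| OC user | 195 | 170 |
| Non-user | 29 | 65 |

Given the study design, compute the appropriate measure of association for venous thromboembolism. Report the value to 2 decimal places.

Cells: a = 195, b = 170, c = 29, d = 65.
This is a case-control study: participants were sampled on outcome status, so risks in the source population cannot be estimated directly — relative risk is not valid here. The odds ratio is the appropriate measure.
OR = (a·d)/(b·c) = (195 × 65) / (170 × 29) = 12675 / 4930 = 2.57099

2.57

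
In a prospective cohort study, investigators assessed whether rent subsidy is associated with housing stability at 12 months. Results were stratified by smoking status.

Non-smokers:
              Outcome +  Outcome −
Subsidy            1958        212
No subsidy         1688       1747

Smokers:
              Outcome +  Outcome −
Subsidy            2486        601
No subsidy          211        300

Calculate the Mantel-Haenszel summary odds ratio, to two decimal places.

OR_MH = Σ(aᵢdᵢ/nᵢ) / Σ(bᵢcᵢ/nᵢ), where nᵢ is the stratum total.
Stratum 1 (Non-smokers): n = 5605; a·d/n = 1958·1747/5605 = 610.2812; b·c/n = 212·1688/5605 = 63.8459
Stratum 2 (Smokers): n = 3598; a·d/n = 2486·300/3598 = 207.2818; b·c/n = 601·211/3598 = 35.2449
OR_MH = (610.2812 + 207.2818) / (63.8459 + 35.2449) = 817.5630 / 99.0907 = 8.25065

8.25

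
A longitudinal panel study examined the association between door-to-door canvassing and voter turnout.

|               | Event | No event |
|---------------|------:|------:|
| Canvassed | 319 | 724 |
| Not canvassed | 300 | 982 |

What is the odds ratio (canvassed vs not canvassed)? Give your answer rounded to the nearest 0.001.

Cells: a = 319, b = 724, c = 300, d = 982.
OR = (a·d)/(b·c) = (319 × 982) / (724 × 300) = 313258 / 217200 = 1.44226
The odds of voter turnout are about 1.44 times as high in the canvassed group.

1.442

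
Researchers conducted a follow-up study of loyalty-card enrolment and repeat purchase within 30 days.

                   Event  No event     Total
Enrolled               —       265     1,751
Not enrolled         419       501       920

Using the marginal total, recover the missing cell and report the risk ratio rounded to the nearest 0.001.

The missing cell is in the exposed row: 1751 − 265 = 1486.
So a = 1486, b = 265, c = 419, d = 501.
RR = [a/(a+b)] / [c/(c+d)] = (1486/1751) / (419/920) = 0.84866/0.45543 = 1.86340

1.863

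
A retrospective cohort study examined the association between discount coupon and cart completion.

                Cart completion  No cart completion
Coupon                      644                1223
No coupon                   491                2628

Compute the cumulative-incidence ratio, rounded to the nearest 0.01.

Cells: a = 644, b = 1223, c = 491, d = 2628.
Risk in exposed = 644/1867 = 0.34494; risk in unexposed = 491/3119 = 0.15742.
RR = 0.34494 / 0.15742 = 2.19117
The risk among the exposed is 2.19 times that among the unexposed.

2.19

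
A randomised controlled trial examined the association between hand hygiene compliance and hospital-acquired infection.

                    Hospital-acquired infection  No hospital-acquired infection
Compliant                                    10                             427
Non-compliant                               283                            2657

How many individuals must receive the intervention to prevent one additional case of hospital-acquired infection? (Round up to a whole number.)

Risk in treated group = 10/437 = 0.02288; risk in control = 283/2940 = 0.09626.
Absolute risk reduction = 0.09626 − 0.02288 = 0.07338
NNT = 1 / ARR = 1 / 0.07338 = 13.629 → round up → 14

14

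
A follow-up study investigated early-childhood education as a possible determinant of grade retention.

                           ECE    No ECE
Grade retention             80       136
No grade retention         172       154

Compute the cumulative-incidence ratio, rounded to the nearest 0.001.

0.677

Reading the table with exposure as columns: a = 80 (ECE, case), b = 172 (ECE, non-case), c = 136 (No ECE, case), d = 154.
Risk in exposed = 80/252 = 0.31746; risk in unexposed = 136/290 = 0.46897.
RR = 0.31746 / 0.46897 = 0.67694
The risk is 32% lower among the exposed than among the unexposed.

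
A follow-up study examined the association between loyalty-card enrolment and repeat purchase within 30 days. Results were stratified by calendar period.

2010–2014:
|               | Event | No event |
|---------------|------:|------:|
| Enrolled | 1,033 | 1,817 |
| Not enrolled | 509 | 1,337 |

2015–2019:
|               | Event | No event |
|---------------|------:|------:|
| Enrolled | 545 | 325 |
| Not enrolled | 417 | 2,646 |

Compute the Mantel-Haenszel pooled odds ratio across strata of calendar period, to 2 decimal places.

OR_MH = Σ(aᵢdᵢ/nᵢ) / Σ(bᵢcᵢ/nᵢ), where nᵢ is the stratum total.
Stratum 1 (2010–2014): n = 4696; a·d/n = 1033·1337/4696 = 294.1058; b·c/n = 1817·509/4696 = 196.9448
Stratum 2 (2015–2019): n = 3933; a·d/n = 545·2646/3933 = 366.6590; b·c/n = 325·417/3933 = 34.4584
OR_MH = (294.1058 + 366.6590) / (196.9448 + 34.4584) = 660.7649 / 231.4033 = 2.85547

2.86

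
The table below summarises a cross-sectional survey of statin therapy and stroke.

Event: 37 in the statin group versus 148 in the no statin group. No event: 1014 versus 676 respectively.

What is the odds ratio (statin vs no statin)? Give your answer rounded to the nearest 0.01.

From the description: a = 37, b = 1014, c = 148, d = 676.
OR = (a·d)/(b·c) = (37 × 676) / (1014 × 148) = 25012 / 150072 = 0.16667
Exposure is associated with lower odds of stroke (OR = 0.17 < 1).

0.17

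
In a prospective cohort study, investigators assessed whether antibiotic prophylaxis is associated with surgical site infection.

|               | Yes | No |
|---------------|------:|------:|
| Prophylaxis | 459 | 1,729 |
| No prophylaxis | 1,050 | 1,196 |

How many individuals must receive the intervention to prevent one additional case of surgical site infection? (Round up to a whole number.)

Risk in treated group = 459/2188 = 0.20978; risk in control = 1050/2246 = 0.46750.
Absolute risk reduction = 0.46750 − 0.20978 = 0.25772
NNT = 1 / ARR = 1 / 0.25772 = 3.880 → round up → 4

4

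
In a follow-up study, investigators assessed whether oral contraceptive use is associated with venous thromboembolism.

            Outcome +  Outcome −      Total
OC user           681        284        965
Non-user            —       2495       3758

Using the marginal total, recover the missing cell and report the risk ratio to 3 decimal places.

The missing cell is in the unexposed row: 3758 − 2495 = 1263.
So a = 681, b = 284, c = 1263, d = 2495.
RR = [a/(a+b)] / [c/(c+d)] = (681/965) / (1263/3758) = 0.70570/0.33608 = 2.09978

2.100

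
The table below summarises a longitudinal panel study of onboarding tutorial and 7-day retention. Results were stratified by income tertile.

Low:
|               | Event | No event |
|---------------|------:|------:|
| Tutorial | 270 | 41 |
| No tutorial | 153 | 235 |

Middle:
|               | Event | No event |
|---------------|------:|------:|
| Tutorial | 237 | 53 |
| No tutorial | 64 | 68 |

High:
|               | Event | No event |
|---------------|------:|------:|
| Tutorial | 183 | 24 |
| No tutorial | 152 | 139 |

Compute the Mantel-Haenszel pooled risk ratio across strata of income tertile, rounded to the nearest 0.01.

1.89

RR_MH = Σ(aᵢ·n₀ᵢ/nᵢ) / Σ(cᵢ·n₁ᵢ/nᵢ), with n₁ᵢ = aᵢ+bᵢ (exposed), n₀ᵢ = cᵢ+dᵢ (unexposed), nᵢ = n₁ᵢ+n₀ᵢ.
Stratum 1 (Low): n₁ = 311, n₀ = 388, n = 699; a·n₀/n = 270·388/699 = 149.8712; c·n₁/n = 153·311/699 = 68.0730
Stratum 2 (Middle): n₁ = 290, n₀ = 132, n = 422; a·n₀/n = 237·132/422 = 74.1327; c·n₁/n = 64·290/422 = 43.9810
Stratum 3 (High): n₁ = 207, n₀ = 291, n = 498; a·n₀/n = 183·291/498 = 106.9337; c·n₁/n = 152·207/498 = 63.1807
RR_MH = (149.8712 + 74.1327 + 106.9337) / (68.0730 + 43.9810 + 63.1807) = 330.9377 / 175.2347 = 1.88854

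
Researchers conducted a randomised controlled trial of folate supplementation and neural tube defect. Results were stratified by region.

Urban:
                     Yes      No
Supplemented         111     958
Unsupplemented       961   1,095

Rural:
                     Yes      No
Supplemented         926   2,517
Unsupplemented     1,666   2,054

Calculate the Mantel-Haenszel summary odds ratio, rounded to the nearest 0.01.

0.35

OR_MH = Σ(aᵢdᵢ/nᵢ) / Σ(bᵢcᵢ/nᵢ), where nᵢ is the stratum total.
Stratum 1 (Urban): n = 3125; a·d/n = 111·1095/3125 = 38.8944; b·c/n = 958·961/3125 = 294.6042
Stratum 2 (Rural): n = 7163; a·d/n = 926·2054/7163 = 265.5318; b·c/n = 2517·1666/7163 = 585.4142
OR_MH = (38.8944 + 265.5318) / (294.6042 + 585.4142) = 304.4262 / 880.0184 = 0.34593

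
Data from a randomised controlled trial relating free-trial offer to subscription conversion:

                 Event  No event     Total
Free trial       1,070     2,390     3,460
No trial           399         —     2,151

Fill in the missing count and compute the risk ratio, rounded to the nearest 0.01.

The missing cell is in the unexposed row: 2151 − 399 = 1752.
So a = 1070, b = 2390, c = 399, d = 1752.
RR = [a/(a+b)] / [c/(c+d)] = (1070/3460) / (399/2151) = 0.30925/0.18550 = 1.66715

1.67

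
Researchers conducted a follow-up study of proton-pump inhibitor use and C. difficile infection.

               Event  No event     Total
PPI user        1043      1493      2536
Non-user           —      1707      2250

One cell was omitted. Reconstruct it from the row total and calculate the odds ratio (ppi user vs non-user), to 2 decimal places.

2.20

The missing cell is in the unexposed row: 2250 − 1707 = 543.
So a = 1043, b = 1493, c = 543, d = 1707.
OR = (a·d)/(b·c) = (1043 × 1707) / (1493 × 543) = 1780401 / 810699 = 2.19613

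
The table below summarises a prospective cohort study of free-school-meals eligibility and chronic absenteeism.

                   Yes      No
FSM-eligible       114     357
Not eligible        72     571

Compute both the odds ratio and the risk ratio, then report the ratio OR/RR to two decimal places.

1.17

Cells: a = 114, b = 357, c = 72, d = 571.
OR = (114·571)/(357·72) = 65094/25704 = 2.53245
Risk in exposed = 114/471 = 0.24204; risk in unexposed = 72/643 = 0.11198; RR = 2.16154
OR/RR = 2.53245 / 2.16154 = 1.17160
The outcome is not rare, so the OR lies further from 1 than the RR.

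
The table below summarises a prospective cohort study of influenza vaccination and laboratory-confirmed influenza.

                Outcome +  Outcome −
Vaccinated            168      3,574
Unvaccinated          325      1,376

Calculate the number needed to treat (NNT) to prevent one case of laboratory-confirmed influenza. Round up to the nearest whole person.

Risk in treated group = 168/3742 = 0.04490; risk in control = 325/1701 = 0.19106.
Absolute risk reduction = 0.19106 − 0.04490 = 0.14617
NNT = 1 / ARR = 1 / 0.14617 = 6.841 → round up → 7

7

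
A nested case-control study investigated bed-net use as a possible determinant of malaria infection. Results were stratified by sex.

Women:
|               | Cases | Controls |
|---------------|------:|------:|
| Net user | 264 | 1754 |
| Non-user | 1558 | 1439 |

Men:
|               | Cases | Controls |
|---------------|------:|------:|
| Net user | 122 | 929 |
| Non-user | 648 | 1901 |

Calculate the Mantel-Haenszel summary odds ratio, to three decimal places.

0.197

OR_MH = Σ(aᵢdᵢ/nᵢ) / Σ(bᵢcᵢ/nᵢ), where nᵢ is the stratum total.
Stratum 1 (Women): n = 5015; a·d/n = 264·1439/5015 = 75.7519; b·c/n = 1754·1558/5015 = 544.9117
Stratum 2 (Men): n = 3600; a·d/n = 122·1901/3600 = 64.4228; b·c/n = 929·648/3600 = 167.2200
OR_MH = (75.7519 + 64.4228) / (544.9117 + 167.2200) = 140.1747 / 712.1317 = 0.19684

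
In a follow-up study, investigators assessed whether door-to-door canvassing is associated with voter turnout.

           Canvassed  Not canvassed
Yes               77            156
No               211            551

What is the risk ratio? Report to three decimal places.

1.212

Reading the table with exposure as columns: a = 77 (Canvassed, case), b = 211 (Canvassed, non-case), c = 156 (Not canvassed, case), d = 551.
Risk in exposed = 77/288 = 0.26736; risk in unexposed = 156/707 = 0.22065.
RR = 0.26736 / 0.22065 = 1.21169
The risk among the exposed is 1.21 times that among the unexposed.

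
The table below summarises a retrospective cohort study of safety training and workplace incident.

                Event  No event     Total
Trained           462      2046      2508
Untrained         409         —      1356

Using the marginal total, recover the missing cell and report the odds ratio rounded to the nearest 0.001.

The missing cell is in the unexposed row: 1356 − 409 = 947.
So a = 462, b = 2046, c = 409, d = 947.
OR = (a·d)/(b·c) = (462 × 947) / (2046 × 409) = 437514 / 836814 = 0.52283

0.523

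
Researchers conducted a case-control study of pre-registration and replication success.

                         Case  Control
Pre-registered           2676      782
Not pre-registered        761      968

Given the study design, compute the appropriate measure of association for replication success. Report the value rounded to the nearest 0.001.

4.353

Cells: a = 2676, b = 782, c = 761, d = 968.
This is a case-control study: participants were sampled on outcome status, so risks in the source population cannot be estimated directly — relative risk is not valid here. The odds ratio is the appropriate measure.
OR = (a·d)/(b·c) = (2676 × 968) / (782 × 761) = 2590368 / 595102 = 4.35281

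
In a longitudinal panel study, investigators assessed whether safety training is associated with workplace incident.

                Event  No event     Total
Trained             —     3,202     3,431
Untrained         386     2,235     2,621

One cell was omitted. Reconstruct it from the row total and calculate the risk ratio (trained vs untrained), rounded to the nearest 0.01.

The missing cell is in the exposed row: 3431 − 3202 = 229.
So a = 229, b = 3202, c = 386, d = 2235.
RR = [a/(a+b)] / [c/(c+d)] = (229/3431) / (386/2621) = 0.06674/0.14727 = 0.45320

0.45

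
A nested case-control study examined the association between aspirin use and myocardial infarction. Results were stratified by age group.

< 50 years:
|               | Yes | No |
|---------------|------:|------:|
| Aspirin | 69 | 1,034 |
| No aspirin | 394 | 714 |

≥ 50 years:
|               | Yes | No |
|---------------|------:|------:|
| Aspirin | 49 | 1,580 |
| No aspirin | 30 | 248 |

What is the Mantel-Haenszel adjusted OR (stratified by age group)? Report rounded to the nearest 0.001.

OR_MH = Σ(aᵢdᵢ/nᵢ) / Σ(bᵢcᵢ/nᵢ), where nᵢ is the stratum total.
Stratum 1 (< 50 years): n = 2211; a·d/n = 69·714/2211 = 22.2822; b·c/n = 1034·394/2211 = 184.2587
Stratum 2 (≥ 50 years): n = 1907; a·d/n = 49·248/1907 = 6.3723; b·c/n = 1580·30/1907 = 24.8558
OR_MH = (22.2822 + 6.3723) / (184.2587 + 24.8558) = 28.6545 / 209.1145 = 0.13703

0.137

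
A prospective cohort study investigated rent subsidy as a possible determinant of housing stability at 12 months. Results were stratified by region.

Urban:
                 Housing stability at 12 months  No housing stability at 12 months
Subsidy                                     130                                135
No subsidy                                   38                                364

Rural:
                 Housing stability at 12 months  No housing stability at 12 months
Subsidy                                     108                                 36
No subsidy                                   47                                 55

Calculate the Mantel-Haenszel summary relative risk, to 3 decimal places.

RR_MH = Σ(aᵢ·n₀ᵢ/nᵢ) / Σ(cᵢ·n₁ᵢ/nᵢ), with n₁ᵢ = aᵢ+bᵢ (exposed), n₀ᵢ = cᵢ+dᵢ (unexposed), nᵢ = n₁ᵢ+n₀ᵢ.
Stratum 1 (Urban): n₁ = 265, n₀ = 402, n = 667; a·n₀/n = 130·402/667 = 78.3508; c·n₁/n = 38·265/667 = 15.0975
Stratum 2 (Rural): n₁ = 144, n₀ = 102, n = 246; a·n₀/n = 108·102/246 = 44.7805; c·n₁/n = 47·144/246 = 27.5122
RR_MH = (78.3508 + 44.7805) / (15.0975 + 27.5122) = 123.1313 / 42.6096 = 2.88975

2.890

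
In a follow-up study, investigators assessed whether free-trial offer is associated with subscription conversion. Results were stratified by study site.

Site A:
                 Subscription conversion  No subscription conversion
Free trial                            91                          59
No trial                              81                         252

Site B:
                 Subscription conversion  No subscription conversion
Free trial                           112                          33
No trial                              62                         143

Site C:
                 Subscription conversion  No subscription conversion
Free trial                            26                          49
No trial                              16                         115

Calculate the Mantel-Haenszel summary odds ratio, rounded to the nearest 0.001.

OR_MH = Σ(aᵢdᵢ/nᵢ) / Σ(bᵢcᵢ/nᵢ), where nᵢ is the stratum total.
Stratum 1 (Site A): n = 483; a·d/n = 91·252/483 = 47.4783; b·c/n = 59·81/483 = 9.8944
Stratum 2 (Site B): n = 350; a·d/n = 112·143/350 = 45.7600; b·c/n = 33·62/350 = 5.8457
Stratum 3 (Site C): n = 206; a·d/n = 26·115/206 = 14.5146; b·c/n = 49·16/206 = 3.8058
OR_MH = (47.4783 + 45.7600 + 14.5146) / (9.8944 + 5.8457 + 3.8058) = 107.7528 / 19.5459 = 5.51280

5.513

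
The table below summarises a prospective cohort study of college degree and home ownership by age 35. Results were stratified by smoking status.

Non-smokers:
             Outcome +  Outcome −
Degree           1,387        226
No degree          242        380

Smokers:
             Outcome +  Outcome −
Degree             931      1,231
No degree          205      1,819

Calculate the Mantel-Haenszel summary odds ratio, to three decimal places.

7.556

OR_MH = Σ(aᵢdᵢ/nᵢ) / Σ(bᵢcᵢ/nᵢ), where nᵢ is the stratum total.
Stratum 1 (Non-smokers): n = 2235; a·d/n = 1387·380/2235 = 235.8210; b·c/n = 226·242/2235 = 24.4707
Stratum 2 (Smokers): n = 4186; a·d/n = 931·1819/4186 = 404.5602; b·c/n = 1231·205/4186 = 60.2855
OR_MH = (235.8210 + 404.5602) / (24.4707 + 60.2855) = 640.3812 / 84.7562 = 7.55557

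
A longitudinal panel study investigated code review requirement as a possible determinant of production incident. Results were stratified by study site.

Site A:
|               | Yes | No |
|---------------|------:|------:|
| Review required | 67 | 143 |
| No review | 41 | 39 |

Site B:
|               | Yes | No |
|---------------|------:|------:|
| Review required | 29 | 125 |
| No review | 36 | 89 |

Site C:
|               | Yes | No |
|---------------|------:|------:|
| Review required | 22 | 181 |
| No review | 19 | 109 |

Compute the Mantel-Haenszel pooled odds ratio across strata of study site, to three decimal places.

OR_MH = Σ(aᵢdᵢ/nᵢ) / Σ(bᵢcᵢ/nᵢ), where nᵢ is the stratum total.
Stratum 1 (Site A): n = 290; a·d/n = 67·39/290 = 9.0103; b·c/n = 143·41/290 = 20.2172
Stratum 2 (Site B): n = 279; a·d/n = 29·89/279 = 9.2509; b·c/n = 125·36/279 = 16.1290
Stratum 3 (Site C): n = 331; a·d/n = 22·109/331 = 7.2447; b·c/n = 181·19/331 = 10.3897
OR_MH = (9.0103 + 9.2509 + 7.2447) / (20.2172 + 16.1290 + 10.3897) = 25.5060 / 46.7360 = 0.54575

0.546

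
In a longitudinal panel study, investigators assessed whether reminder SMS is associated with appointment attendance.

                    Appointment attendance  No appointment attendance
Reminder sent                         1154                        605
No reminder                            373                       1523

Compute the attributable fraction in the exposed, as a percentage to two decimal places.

Cells: a = 1154, b = 605, c = 373, d = 1523.
Risk in exposed = 1154/1759 = 0.65605; risk in unexposed = 373/1896 = 0.19673.
RR = 0.65605/0.19673 = 3.33480
AR% = (RR − 1)/RR × 100 = (3.33480 − 1)/3.33480 × 100 = 70.0132%

70.01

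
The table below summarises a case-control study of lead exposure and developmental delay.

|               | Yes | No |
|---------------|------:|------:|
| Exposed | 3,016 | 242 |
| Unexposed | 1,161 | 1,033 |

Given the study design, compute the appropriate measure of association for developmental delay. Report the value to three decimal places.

11.089

Cells: a = 3016, b = 242, c = 1161, d = 1033.
This is a case-control study: participants were sampled on outcome status, so risks in the source population cannot be estimated directly — relative risk is not valid here. The odds ratio is the appropriate measure.
OR = (a·d)/(b·c) = (3016 × 1033) / (242 × 1161) = 3115528 / 280962 = 11.08879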